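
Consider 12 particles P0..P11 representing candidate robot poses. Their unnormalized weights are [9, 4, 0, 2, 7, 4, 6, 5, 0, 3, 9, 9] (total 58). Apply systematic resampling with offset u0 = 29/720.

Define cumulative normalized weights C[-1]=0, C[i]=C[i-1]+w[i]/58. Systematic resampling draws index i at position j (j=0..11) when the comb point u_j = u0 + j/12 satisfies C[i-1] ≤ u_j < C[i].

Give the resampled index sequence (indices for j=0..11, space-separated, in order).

C = [9/58, 13/58, 13/58, 15/58, 11/29, 13/29, 16/29, 37/58, 37/58, 20/29, 49/58, 1]
j=0: u_0=29/720 ∈ [0, 9/58) → index 0
j=1: u_1=89/720 ∈ [0, 9/58) → index 0
j=2: u_2=149/720 ∈ [9/58, 13/58) → index 1
j=3: u_3=209/720 ∈ [15/58, 11/29) → index 4
j=4: u_4=269/720 ∈ [15/58, 11/29) → index 4
j=5: u_5=329/720 ∈ [13/29, 16/29) → index 6
j=6: u_6=389/720 ∈ [13/29, 16/29) → index 6
j=7: u_7=449/720 ∈ [16/29, 37/58) → index 7
j=8: u_8=509/720 ∈ [20/29, 49/58) → index 10
j=9: u_9=569/720 ∈ [20/29, 49/58) → index 10
j=10: u_10=629/720 ∈ [49/58, 1) → index 11
j=11: u_11=689/720 ∈ [49/58, 1) → index 11

0 0 1 4 4 6 6 7 10 10 11 11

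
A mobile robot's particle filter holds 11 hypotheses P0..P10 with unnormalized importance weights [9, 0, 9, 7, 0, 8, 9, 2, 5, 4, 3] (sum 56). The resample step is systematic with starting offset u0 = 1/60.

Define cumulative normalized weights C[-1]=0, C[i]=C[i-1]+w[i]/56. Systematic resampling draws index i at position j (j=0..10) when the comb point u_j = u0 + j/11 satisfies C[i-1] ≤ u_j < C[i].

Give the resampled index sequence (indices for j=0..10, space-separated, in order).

C = [9/56, 9/56, 9/28, 25/56, 25/56, 33/56, 3/4, 11/14, 7/8, 53/56, 1]
j=0: u_0=1/60 ∈ [0, 9/56) → index 0
j=1: u_1=71/660 ∈ [0, 9/56) → index 0
j=2: u_2=131/660 ∈ [9/56, 9/28) → index 2
j=3: u_3=191/660 ∈ [9/56, 9/28) → index 2
j=4: u_4=251/660 ∈ [9/28, 25/56) → index 3
j=5: u_5=311/660 ∈ [25/56, 33/56) → index 5
j=6: u_6=371/660 ∈ [25/56, 33/56) → index 5
j=7: u_7=431/660 ∈ [33/56, 3/4) → index 6
j=8: u_8=491/660 ∈ [33/56, 3/4) → index 6
j=9: u_9=551/660 ∈ [11/14, 7/8) → index 8
j=10: u_10=611/660 ∈ [7/8, 53/56) → index 9

0 0 2 2 3 5 5 6 6 8 9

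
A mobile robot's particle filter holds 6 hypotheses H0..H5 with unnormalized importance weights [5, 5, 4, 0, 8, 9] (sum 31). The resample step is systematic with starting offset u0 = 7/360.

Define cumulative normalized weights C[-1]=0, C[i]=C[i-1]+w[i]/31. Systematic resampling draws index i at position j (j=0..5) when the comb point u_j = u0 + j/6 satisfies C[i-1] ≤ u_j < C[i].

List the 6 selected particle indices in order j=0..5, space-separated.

C = [5/31, 10/31, 14/31, 14/31, 22/31, 1]
j=0: u_0=7/360 ∈ [0, 5/31) → index 0
j=1: u_1=67/360 ∈ [5/31, 10/31) → index 1
j=2: u_2=127/360 ∈ [10/31, 14/31) → index 2
j=3: u_3=187/360 ∈ [14/31, 22/31) → index 4
j=4: u_4=247/360 ∈ [14/31, 22/31) → index 4
j=5: u_5=307/360 ∈ [22/31, 1) → index 5

0 1 2 4 4 5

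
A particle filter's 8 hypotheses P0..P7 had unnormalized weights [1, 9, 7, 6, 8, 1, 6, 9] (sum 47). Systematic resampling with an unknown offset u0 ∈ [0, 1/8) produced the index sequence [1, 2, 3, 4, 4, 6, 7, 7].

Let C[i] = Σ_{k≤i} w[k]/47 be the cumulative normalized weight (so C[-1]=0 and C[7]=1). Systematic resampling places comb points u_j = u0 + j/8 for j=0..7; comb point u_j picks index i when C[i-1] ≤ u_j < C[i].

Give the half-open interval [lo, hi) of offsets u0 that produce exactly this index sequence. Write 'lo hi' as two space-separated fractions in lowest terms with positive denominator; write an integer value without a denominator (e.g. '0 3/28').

43/376 1/8

C = [1/47, 10/47, 17/47, 23/47, 31/47, 32/47, 38/47, 1]
j=0 picked index 1: u0 ∈ [1/47, 10/47)
j=1 picked index 2: u0 ∈ [33/376, 89/376)
j=2 picked index 3: u0 ∈ [21/188, 45/188)
j=3 picked index 4: u0 ∈ [43/376, 107/376)
j=4 picked index 4: u0 ∈ [-1/94, 15/94)
j=5 picked index 6: u0 ∈ [21/376, 69/376)
j=6 picked index 7: u0 ∈ [11/188, 1/4)
j=7 picked index 7: u0 ∈ [-25/376, 1/8)
intersection: [43/376, 1/8)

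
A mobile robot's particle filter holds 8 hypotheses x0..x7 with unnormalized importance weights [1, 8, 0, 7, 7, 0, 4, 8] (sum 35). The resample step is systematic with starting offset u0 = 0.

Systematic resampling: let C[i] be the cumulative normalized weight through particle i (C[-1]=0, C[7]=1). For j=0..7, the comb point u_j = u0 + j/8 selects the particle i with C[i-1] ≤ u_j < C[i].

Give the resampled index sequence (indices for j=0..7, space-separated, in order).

C = [1/35, 9/35, 9/35, 16/35, 23/35, 23/35, 27/35, 1]
j=0: u_0=0 ∈ [0, 1/35) → index 0
j=1: u_1=1/8 ∈ [1/35, 9/35) → index 1
j=2: u_2=1/4 ∈ [1/35, 9/35) → index 1
j=3: u_3=3/8 ∈ [9/35, 16/35) → index 3
j=4: u_4=1/2 ∈ [16/35, 23/35) → index 4
j=5: u_5=5/8 ∈ [16/35, 23/35) → index 4
j=6: u_6=3/4 ∈ [23/35, 27/35) → index 6
j=7: u_7=7/8 ∈ [27/35, 1) → index 7

0 1 1 3 4 4 6 7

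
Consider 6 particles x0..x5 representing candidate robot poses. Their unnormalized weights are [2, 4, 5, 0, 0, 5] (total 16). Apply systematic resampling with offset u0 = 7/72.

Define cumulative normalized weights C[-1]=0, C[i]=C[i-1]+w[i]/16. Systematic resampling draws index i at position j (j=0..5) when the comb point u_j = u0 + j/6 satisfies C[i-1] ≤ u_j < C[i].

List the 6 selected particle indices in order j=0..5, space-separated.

C = [1/8, 3/8, 11/16, 11/16, 11/16, 1]
j=0: u_0=7/72 ∈ [0, 1/8) → index 0
j=1: u_1=19/72 ∈ [1/8, 3/8) → index 1
j=2: u_2=31/72 ∈ [3/8, 11/16) → index 2
j=3: u_3=43/72 ∈ [3/8, 11/16) → index 2
j=4: u_4=55/72 ∈ [11/16, 1) → index 5
j=5: u_5=67/72 ∈ [11/16, 1) → index 5

0 1 2 2 5 5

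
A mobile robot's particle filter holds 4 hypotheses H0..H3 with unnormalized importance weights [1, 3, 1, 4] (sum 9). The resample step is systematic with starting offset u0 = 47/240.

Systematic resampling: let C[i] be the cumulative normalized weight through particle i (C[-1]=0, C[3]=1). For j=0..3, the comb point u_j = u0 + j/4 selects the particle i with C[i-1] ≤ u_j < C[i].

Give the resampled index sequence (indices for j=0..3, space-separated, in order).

C = [1/9, 4/9, 5/9, 1]
j=0: u_0=47/240 ∈ [1/9, 4/9) → index 1
j=1: u_1=107/240 ∈ [4/9, 5/9) → index 2
j=2: u_2=167/240 ∈ [5/9, 1) → index 3
j=3: u_3=227/240 ∈ [5/9, 1) → index 3

1 2 3 3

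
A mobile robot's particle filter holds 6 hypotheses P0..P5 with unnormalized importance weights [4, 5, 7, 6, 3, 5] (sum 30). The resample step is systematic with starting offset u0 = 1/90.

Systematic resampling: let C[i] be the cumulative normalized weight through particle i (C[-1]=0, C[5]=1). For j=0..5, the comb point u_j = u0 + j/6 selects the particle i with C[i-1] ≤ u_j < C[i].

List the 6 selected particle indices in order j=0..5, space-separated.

0 1 2 2 3 5

C = [2/15, 3/10, 8/15, 11/15, 5/6, 1]
j=0: u_0=1/90 ∈ [0, 2/15) → index 0
j=1: u_1=8/45 ∈ [2/15, 3/10) → index 1
j=2: u_2=31/90 ∈ [3/10, 8/15) → index 2
j=3: u_3=23/45 ∈ [3/10, 8/15) → index 2
j=4: u_4=61/90 ∈ [8/15, 11/15) → index 3
j=5: u_5=38/45 ∈ [5/6, 1) → index 5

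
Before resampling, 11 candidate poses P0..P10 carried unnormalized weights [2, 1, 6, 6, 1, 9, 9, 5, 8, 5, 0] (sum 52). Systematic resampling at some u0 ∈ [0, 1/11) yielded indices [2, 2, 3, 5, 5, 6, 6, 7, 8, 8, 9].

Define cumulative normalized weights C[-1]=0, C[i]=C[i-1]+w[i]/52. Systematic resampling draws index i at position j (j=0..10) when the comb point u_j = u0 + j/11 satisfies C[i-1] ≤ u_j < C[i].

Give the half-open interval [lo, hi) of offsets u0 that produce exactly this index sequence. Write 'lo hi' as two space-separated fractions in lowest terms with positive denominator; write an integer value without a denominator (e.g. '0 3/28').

3/52 47/572

C = [1/26, 3/52, 9/52, 15/52, 4/13, 25/52, 17/26, 3/4, 47/52, 1, 1]
j=0 picked index 2: u0 ∈ [3/52, 9/52)
j=1 picked index 2: u0 ∈ [-19/572, 47/572)
j=2 picked index 3: u0 ∈ [-5/572, 61/572)
j=3 picked index 5: u0 ∈ [5/143, 119/572)
j=4 picked index 5: u0 ∈ [-8/143, 67/572)
j=5 picked index 6: u0 ∈ [15/572, 57/286)
j=6 picked index 6: u0 ∈ [-37/572, 31/286)
j=7 picked index 7: u0 ∈ [5/286, 5/44)
j=8 picked index 8: u0 ∈ [1/44, 101/572)
j=9 picked index 8: u0 ∈ [-3/44, 49/572)
j=10 picked index 9: u0 ∈ [-3/572, 1/11)
intersection: [3/52, 47/572)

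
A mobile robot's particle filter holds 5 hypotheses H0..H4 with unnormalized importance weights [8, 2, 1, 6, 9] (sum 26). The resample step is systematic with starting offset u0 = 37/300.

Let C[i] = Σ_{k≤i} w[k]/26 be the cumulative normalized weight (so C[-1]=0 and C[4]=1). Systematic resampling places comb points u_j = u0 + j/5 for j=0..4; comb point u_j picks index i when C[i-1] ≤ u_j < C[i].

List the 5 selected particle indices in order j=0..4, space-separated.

C = [4/13, 5/13, 11/26, 17/26, 1]
j=0: u_0=37/300 ∈ [0, 4/13) → index 0
j=1: u_1=97/300 ∈ [4/13, 5/13) → index 1
j=2: u_2=157/300 ∈ [11/26, 17/26) → index 3
j=3: u_3=217/300 ∈ [17/26, 1) → index 4
j=4: u_4=277/300 ∈ [17/26, 1) → index 4

0 1 3 4 4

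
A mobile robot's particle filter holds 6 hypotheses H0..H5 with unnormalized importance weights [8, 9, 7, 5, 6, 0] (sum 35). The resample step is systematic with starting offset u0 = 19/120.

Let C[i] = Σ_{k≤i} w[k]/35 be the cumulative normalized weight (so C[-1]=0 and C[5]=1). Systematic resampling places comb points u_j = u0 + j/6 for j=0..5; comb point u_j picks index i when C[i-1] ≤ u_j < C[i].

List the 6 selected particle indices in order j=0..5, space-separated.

0 1 2 2 3 4

C = [8/35, 17/35, 24/35, 29/35, 1, 1]
j=0: u_0=19/120 ∈ [0, 8/35) → index 0
j=1: u_1=13/40 ∈ [8/35, 17/35) → index 1
j=2: u_2=59/120 ∈ [17/35, 24/35) → index 2
j=3: u_3=79/120 ∈ [17/35, 24/35) → index 2
j=4: u_4=33/40 ∈ [24/35, 29/35) → index 3
j=5: u_5=119/120 ∈ [29/35, 1) → index 4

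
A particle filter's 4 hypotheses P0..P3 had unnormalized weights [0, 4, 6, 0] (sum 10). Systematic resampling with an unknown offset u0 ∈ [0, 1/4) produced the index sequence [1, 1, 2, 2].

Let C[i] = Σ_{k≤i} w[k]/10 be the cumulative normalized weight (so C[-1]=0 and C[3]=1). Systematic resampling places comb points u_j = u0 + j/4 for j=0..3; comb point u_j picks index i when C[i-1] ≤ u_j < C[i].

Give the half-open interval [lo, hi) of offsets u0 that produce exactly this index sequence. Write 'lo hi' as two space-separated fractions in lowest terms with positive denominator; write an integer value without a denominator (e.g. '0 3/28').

C = [0, 2/5, 1, 1]
j=0 picked index 1: u0 ∈ [0, 2/5)
j=1 picked index 1: u0 ∈ [-1/4, 3/20)
j=2 picked index 2: u0 ∈ [-1/10, 1/2)
j=3 picked index 2: u0 ∈ [-7/20, 1/4)
intersection: [0, 3/20)

0 3/20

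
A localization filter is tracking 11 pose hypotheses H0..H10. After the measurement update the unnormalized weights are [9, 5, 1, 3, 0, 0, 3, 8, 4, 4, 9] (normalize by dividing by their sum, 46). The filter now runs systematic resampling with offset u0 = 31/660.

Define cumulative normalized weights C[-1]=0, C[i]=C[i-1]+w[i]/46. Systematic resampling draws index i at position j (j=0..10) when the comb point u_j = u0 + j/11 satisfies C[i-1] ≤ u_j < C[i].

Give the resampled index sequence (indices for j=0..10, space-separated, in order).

C = [9/46, 7/23, 15/46, 9/23, 9/23, 9/23, 21/46, 29/46, 33/46, 37/46, 1]
j=0: u_0=31/660 ∈ [0, 9/46) → index 0
j=1: u_1=91/660 ∈ [0, 9/46) → index 0
j=2: u_2=151/660 ∈ [9/46, 7/23) → index 1
j=3: u_3=211/660 ∈ [7/23, 15/46) → index 2
j=4: u_4=271/660 ∈ [9/23, 21/46) → index 6
j=5: u_5=331/660 ∈ [21/46, 29/46) → index 7
j=6: u_6=391/660 ∈ [21/46, 29/46) → index 7
j=7: u_7=41/60 ∈ [29/46, 33/46) → index 8
j=8: u_8=511/660 ∈ [33/46, 37/46) → index 9
j=9: u_9=571/660 ∈ [37/46, 1) → index 10
j=10: u_10=631/660 ∈ [37/46, 1) → index 10

0 0 1 2 6 7 7 8 9 10 10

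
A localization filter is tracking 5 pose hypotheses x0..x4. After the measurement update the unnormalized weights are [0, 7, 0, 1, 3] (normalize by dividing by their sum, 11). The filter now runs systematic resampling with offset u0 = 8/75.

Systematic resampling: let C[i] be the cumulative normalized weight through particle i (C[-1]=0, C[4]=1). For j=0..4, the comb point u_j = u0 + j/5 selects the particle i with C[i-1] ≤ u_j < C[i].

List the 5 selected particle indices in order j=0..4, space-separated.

C = [0, 7/11, 7/11, 8/11, 1]
j=0: u_0=8/75 ∈ [0, 7/11) → index 1
j=1: u_1=23/75 ∈ [0, 7/11) → index 1
j=2: u_2=38/75 ∈ [0, 7/11) → index 1
j=3: u_3=53/75 ∈ [7/11, 8/11) → index 3
j=4: u_4=68/75 ∈ [8/11, 1) → index 4

1 1 1 3 4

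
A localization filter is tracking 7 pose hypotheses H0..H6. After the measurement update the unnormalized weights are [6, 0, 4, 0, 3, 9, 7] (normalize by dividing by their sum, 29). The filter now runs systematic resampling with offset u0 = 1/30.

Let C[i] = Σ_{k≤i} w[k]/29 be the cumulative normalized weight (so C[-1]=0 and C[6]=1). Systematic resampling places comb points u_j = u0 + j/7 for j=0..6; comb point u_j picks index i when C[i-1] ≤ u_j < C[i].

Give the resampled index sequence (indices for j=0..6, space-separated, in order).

0 0 2 5 5 5 6

C = [6/29, 6/29, 10/29, 10/29, 13/29, 22/29, 1]
j=0: u_0=1/30 ∈ [0, 6/29) → index 0
j=1: u_1=37/210 ∈ [0, 6/29) → index 0
j=2: u_2=67/210 ∈ [6/29, 10/29) → index 2
j=3: u_3=97/210 ∈ [13/29, 22/29) → index 5
j=4: u_4=127/210 ∈ [13/29, 22/29) → index 5
j=5: u_5=157/210 ∈ [13/29, 22/29) → index 5
j=6: u_6=187/210 ∈ [22/29, 1) → index 6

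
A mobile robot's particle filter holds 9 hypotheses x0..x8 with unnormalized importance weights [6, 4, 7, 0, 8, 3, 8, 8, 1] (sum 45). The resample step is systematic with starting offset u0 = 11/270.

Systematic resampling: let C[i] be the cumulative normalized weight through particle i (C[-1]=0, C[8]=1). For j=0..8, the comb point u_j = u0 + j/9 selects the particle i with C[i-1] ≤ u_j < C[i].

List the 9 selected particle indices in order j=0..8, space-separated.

0 1 2 2 4 5 6 7 7

C = [2/15, 2/9, 17/45, 17/45, 5/9, 28/45, 4/5, 44/45, 1]
j=0: u_0=11/270 ∈ [0, 2/15) → index 0
j=1: u_1=41/270 ∈ [2/15, 2/9) → index 1
j=2: u_2=71/270 ∈ [2/9, 17/45) → index 2
j=3: u_3=101/270 ∈ [2/9, 17/45) → index 2
j=4: u_4=131/270 ∈ [17/45, 5/9) → index 4
j=5: u_5=161/270 ∈ [5/9, 28/45) → index 5
j=6: u_6=191/270 ∈ [28/45, 4/5) → index 6
j=7: u_7=221/270 ∈ [4/5, 44/45) → index 7
j=8: u_8=251/270 ∈ [4/5, 44/45) → index 7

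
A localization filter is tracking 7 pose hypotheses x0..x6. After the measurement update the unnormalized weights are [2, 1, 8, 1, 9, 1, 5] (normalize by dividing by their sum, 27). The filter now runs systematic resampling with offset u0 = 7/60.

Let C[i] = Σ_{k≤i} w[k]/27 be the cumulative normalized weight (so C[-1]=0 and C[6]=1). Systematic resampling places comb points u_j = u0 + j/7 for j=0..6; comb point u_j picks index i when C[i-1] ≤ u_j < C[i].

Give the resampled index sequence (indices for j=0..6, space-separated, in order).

C = [2/27, 1/9, 11/27, 4/9, 7/9, 22/27, 1]
j=0: u_0=7/60 ∈ [1/9, 11/27) → index 2
j=1: u_1=109/420 ∈ [1/9, 11/27) → index 2
j=2: u_2=169/420 ∈ [1/9, 11/27) → index 2
j=3: u_3=229/420 ∈ [4/9, 7/9) → index 4
j=4: u_4=289/420 ∈ [4/9, 7/9) → index 4
j=5: u_5=349/420 ∈ [22/27, 1) → index 6
j=6: u_6=409/420 ∈ [22/27, 1) → index 6

2 2 2 4 4 6 6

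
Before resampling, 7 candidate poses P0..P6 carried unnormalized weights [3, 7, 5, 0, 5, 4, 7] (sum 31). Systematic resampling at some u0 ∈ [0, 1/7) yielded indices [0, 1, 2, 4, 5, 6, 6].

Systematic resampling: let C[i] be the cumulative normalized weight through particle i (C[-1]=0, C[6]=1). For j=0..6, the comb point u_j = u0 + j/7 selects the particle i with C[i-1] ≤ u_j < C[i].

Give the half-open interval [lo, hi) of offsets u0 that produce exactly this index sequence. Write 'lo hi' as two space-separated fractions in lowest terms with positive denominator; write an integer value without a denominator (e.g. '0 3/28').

16/217 3/31

C = [3/31, 10/31, 15/31, 15/31, 20/31, 24/31, 1]
j=0 picked index 0: u0 ∈ [0, 3/31)
j=1 picked index 1: u0 ∈ [-10/217, 39/217)
j=2 picked index 2: u0 ∈ [8/217, 43/217)
j=3 picked index 4: u0 ∈ [12/217, 47/217)
j=4 picked index 5: u0 ∈ [16/217, 44/217)
j=5 picked index 6: u0 ∈ [13/217, 2/7)
j=6 picked index 6: u0 ∈ [-18/217, 1/7)
intersection: [16/217, 3/31)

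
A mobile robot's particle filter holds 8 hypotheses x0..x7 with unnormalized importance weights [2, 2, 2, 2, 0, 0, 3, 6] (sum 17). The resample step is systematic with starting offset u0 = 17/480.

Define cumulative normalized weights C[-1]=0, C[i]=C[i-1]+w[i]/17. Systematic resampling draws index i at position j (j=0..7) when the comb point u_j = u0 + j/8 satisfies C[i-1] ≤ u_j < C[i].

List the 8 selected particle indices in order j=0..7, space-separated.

0 1 2 3 6 7 7 7

C = [2/17, 4/17, 6/17, 8/17, 8/17, 8/17, 11/17, 1]
j=0: u_0=17/480 ∈ [0, 2/17) → index 0
j=1: u_1=77/480 ∈ [2/17, 4/17) → index 1
j=2: u_2=137/480 ∈ [4/17, 6/17) → index 2
j=3: u_3=197/480 ∈ [6/17, 8/17) → index 3
j=4: u_4=257/480 ∈ [8/17, 11/17) → index 6
j=5: u_5=317/480 ∈ [11/17, 1) → index 7
j=6: u_6=377/480 ∈ [11/17, 1) → index 7
j=7: u_7=437/480 ∈ [11/17, 1) → index 7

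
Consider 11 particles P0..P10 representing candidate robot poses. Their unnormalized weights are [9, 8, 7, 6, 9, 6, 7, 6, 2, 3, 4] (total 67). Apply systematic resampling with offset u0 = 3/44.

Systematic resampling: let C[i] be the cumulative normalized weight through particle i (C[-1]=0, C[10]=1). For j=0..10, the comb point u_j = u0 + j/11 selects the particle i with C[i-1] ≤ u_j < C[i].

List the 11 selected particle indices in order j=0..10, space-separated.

0 1 1 2 3 4 5 6 7 8 10

C = [9/67, 17/67, 24/67, 30/67, 39/67, 45/67, 52/67, 58/67, 60/67, 63/67, 1]
j=0: u_0=3/44 ∈ [0, 9/67) → index 0
j=1: u_1=7/44 ∈ [9/67, 17/67) → index 1
j=2: u_2=1/4 ∈ [9/67, 17/67) → index 1
j=3: u_3=15/44 ∈ [17/67, 24/67) → index 2
j=4: u_4=19/44 ∈ [24/67, 30/67) → index 3
j=5: u_5=23/44 ∈ [30/67, 39/67) → index 4
j=6: u_6=27/44 ∈ [39/67, 45/67) → index 5
j=7: u_7=31/44 ∈ [45/67, 52/67) → index 6
j=8: u_8=35/44 ∈ [52/67, 58/67) → index 7
j=9: u_9=39/44 ∈ [58/67, 60/67) → index 8
j=10: u_10=43/44 ∈ [63/67, 1) → index 10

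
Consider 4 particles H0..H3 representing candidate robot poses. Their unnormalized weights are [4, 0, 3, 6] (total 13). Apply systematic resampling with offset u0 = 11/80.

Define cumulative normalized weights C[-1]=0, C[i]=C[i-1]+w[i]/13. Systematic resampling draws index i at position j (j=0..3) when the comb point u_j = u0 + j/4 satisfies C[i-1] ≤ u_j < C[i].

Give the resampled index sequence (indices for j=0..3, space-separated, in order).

C = [4/13, 4/13, 7/13, 1]
j=0: u_0=11/80 ∈ [0, 4/13) → index 0
j=1: u_1=31/80 ∈ [4/13, 7/13) → index 2
j=2: u_2=51/80 ∈ [7/13, 1) → index 3
j=3: u_3=71/80 ∈ [7/13, 1) → index 3

0 2 3 3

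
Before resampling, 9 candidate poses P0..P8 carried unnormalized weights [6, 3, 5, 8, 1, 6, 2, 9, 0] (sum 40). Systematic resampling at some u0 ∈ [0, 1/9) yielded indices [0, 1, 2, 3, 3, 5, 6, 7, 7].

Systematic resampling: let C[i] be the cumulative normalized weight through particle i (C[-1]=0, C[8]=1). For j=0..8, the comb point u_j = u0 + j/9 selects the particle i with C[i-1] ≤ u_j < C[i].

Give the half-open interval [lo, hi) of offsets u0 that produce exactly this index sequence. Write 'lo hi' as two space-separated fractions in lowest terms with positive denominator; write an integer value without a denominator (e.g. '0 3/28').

C = [3/20, 9/40, 7/20, 11/20, 23/40, 29/40, 31/40, 1, 1]
j=0 picked index 0: u0 ∈ [0, 3/20)
j=1 picked index 1: u0 ∈ [7/180, 41/360)
j=2 picked index 2: u0 ∈ [1/360, 23/180)
j=3 picked index 3: u0 ∈ [1/60, 13/60)
j=4 picked index 3: u0 ∈ [-17/180, 19/180)
j=5 picked index 5: u0 ∈ [7/360, 61/360)
j=6 picked index 6: u0 ∈ [7/120, 13/120)
j=7 picked index 7: u0 ∈ [-1/360, 2/9)
j=8 picked index 7: u0 ∈ [-41/360, 1/9)
intersection: [7/120, 19/180)

7/120 19/180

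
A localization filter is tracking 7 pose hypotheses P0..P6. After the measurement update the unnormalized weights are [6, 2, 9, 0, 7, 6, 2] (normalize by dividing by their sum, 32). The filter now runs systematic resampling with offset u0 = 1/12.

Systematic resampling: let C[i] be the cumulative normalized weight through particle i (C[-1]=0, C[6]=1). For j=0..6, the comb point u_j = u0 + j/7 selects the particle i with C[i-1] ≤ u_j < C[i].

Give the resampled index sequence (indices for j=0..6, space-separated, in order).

0 1 2 2 4 5 6

C = [3/16, 1/4, 17/32, 17/32, 3/4, 15/16, 1]
j=0: u_0=1/12 ∈ [0, 3/16) → index 0
j=1: u_1=19/84 ∈ [3/16, 1/4) → index 1
j=2: u_2=31/84 ∈ [1/4, 17/32) → index 2
j=3: u_3=43/84 ∈ [1/4, 17/32) → index 2
j=4: u_4=55/84 ∈ [17/32, 3/4) → index 4
j=5: u_5=67/84 ∈ [3/4, 15/16) → index 5
j=6: u_6=79/84 ∈ [15/16, 1) → index 6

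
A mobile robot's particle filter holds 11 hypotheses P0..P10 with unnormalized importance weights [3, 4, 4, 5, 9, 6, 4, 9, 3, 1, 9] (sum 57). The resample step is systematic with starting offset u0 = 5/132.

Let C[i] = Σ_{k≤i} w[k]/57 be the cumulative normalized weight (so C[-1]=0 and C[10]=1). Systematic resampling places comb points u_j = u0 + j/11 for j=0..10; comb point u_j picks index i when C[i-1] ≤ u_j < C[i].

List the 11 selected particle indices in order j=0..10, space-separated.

0 2 3 4 4 5 6 7 7 10 10

C = [1/19, 7/57, 11/57, 16/57, 25/57, 31/57, 35/57, 44/57, 47/57, 16/19, 1]
j=0: u_0=5/132 ∈ [0, 1/19) → index 0
j=1: u_1=17/132 ∈ [7/57, 11/57) → index 2
j=2: u_2=29/132 ∈ [11/57, 16/57) → index 3
j=3: u_3=41/132 ∈ [16/57, 25/57) → index 4
j=4: u_4=53/132 ∈ [16/57, 25/57) → index 4
j=5: u_5=65/132 ∈ [25/57, 31/57) → index 5
j=6: u_6=7/12 ∈ [31/57, 35/57) → index 6
j=7: u_7=89/132 ∈ [35/57, 44/57) → index 7
j=8: u_8=101/132 ∈ [35/57, 44/57) → index 7
j=9: u_9=113/132 ∈ [16/19, 1) → index 10
j=10: u_10=125/132 ∈ [16/19, 1) → index 10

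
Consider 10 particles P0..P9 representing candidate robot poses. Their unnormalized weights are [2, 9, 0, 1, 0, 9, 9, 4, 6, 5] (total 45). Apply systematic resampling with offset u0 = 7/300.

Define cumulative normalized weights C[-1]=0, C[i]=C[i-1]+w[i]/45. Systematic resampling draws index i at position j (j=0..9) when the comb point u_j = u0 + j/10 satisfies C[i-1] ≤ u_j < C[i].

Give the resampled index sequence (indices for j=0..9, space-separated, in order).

0 1 1 5 5 6 6 7 8 9

C = [2/45, 11/45, 11/45, 4/15, 4/15, 7/15, 2/3, 34/45, 8/9, 1]
j=0: u_0=7/300 ∈ [0, 2/45) → index 0
j=1: u_1=37/300 ∈ [2/45, 11/45) → index 1
j=2: u_2=67/300 ∈ [2/45, 11/45) → index 1
j=3: u_3=97/300 ∈ [4/15, 7/15) → index 5
j=4: u_4=127/300 ∈ [4/15, 7/15) → index 5
j=5: u_5=157/300 ∈ [7/15, 2/3) → index 6
j=6: u_6=187/300 ∈ [7/15, 2/3) → index 6
j=7: u_7=217/300 ∈ [2/3, 34/45) → index 7
j=8: u_8=247/300 ∈ [34/45, 8/9) → index 8
j=9: u_9=277/300 ∈ [8/9, 1) → index 9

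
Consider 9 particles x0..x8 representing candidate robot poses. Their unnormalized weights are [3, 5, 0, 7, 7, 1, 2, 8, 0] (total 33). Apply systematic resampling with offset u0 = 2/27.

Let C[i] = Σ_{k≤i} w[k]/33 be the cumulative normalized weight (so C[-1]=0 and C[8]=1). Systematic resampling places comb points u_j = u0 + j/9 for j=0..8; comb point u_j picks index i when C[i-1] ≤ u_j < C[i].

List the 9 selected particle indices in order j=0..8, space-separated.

C = [1/11, 8/33, 8/33, 5/11, 2/3, 23/33, 25/33, 1, 1]
j=0: u_0=2/27 ∈ [0, 1/11) → index 0
j=1: u_1=5/27 ∈ [1/11, 8/33) → index 1
j=2: u_2=8/27 ∈ [8/33, 5/11) → index 3
j=3: u_3=11/27 ∈ [8/33, 5/11) → index 3
j=4: u_4=14/27 ∈ [5/11, 2/3) → index 4
j=5: u_5=17/27 ∈ [5/11, 2/3) → index 4
j=6: u_6=20/27 ∈ [23/33, 25/33) → index 6
j=7: u_7=23/27 ∈ [25/33, 1) → index 7
j=8: u_8=26/27 ∈ [25/33, 1) → index 7

0 1 3 3 4 4 6 7 7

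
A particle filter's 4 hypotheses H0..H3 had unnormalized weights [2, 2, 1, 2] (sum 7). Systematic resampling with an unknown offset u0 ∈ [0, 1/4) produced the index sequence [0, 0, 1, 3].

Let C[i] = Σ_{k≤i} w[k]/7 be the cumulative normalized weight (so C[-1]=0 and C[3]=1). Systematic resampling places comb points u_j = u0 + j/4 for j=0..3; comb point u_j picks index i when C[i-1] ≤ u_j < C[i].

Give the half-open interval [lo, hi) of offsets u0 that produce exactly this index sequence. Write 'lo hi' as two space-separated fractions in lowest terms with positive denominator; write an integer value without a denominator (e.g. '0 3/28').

0 1/28

C = [2/7, 4/7, 5/7, 1]
j=0 picked index 0: u0 ∈ [0, 2/7)
j=1 picked index 0: u0 ∈ [-1/4, 1/28)
j=2 picked index 1: u0 ∈ [-3/14, 1/14)
j=3 picked index 3: u0 ∈ [-1/28, 1/4)
intersection: [0, 1/28)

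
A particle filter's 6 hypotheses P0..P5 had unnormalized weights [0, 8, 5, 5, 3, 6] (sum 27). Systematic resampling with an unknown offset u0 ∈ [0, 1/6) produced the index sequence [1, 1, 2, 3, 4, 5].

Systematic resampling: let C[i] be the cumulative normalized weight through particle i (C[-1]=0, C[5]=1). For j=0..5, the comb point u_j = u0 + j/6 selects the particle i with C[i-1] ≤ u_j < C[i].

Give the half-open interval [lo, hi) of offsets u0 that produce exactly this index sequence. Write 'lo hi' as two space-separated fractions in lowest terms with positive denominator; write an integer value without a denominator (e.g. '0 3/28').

0 1/9

C = [0, 8/27, 13/27, 2/3, 7/9, 1]
j=0 picked index 1: u0 ∈ [0, 8/27)
j=1 picked index 1: u0 ∈ [-1/6, 7/54)
j=2 picked index 2: u0 ∈ [-1/27, 4/27)
j=3 picked index 3: u0 ∈ [-1/54, 1/6)
j=4 picked index 4: u0 ∈ [0, 1/9)
j=5 picked index 5: u0 ∈ [-1/18, 1/6)
intersection: [0, 1/9)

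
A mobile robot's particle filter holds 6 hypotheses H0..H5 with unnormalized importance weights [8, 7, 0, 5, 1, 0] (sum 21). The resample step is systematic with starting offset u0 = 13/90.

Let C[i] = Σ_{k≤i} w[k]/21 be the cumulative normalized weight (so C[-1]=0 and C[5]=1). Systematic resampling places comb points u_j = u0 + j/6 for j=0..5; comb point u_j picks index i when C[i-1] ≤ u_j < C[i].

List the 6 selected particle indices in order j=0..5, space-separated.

0 0 1 1 3 4

C = [8/21, 5/7, 5/7, 20/21, 1, 1]
j=0: u_0=13/90 ∈ [0, 8/21) → index 0
j=1: u_1=14/45 ∈ [0, 8/21) → index 0
j=2: u_2=43/90 ∈ [8/21, 5/7) → index 1
j=3: u_3=29/45 ∈ [8/21, 5/7) → index 1
j=4: u_4=73/90 ∈ [5/7, 20/21) → index 3
j=5: u_5=44/45 ∈ [20/21, 1) → index 4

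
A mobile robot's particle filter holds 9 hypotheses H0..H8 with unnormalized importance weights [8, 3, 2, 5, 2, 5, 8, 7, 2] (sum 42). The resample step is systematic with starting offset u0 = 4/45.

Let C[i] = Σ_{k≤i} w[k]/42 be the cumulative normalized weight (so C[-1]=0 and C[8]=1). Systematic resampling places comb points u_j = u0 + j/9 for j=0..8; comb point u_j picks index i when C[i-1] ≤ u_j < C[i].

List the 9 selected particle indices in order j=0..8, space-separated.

C = [4/21, 11/42, 13/42, 3/7, 10/21, 25/42, 11/14, 20/21, 1]
j=0: u_0=4/45 ∈ [0, 4/21) → index 0
j=1: u_1=1/5 ∈ [4/21, 11/42) → index 1
j=2: u_2=14/45 ∈ [13/42, 3/7) → index 3
j=3: u_3=19/45 ∈ [13/42, 3/7) → index 3
j=4: u_4=8/15 ∈ [10/21, 25/42) → index 5
j=5: u_5=29/45 ∈ [25/42, 11/14) → index 6
j=6: u_6=34/45 ∈ [25/42, 11/14) → index 6
j=7: u_7=13/15 ∈ [11/14, 20/21) → index 7
j=8: u_8=44/45 ∈ [20/21, 1) → index 8

0 1 3 3 5 6 6 7 8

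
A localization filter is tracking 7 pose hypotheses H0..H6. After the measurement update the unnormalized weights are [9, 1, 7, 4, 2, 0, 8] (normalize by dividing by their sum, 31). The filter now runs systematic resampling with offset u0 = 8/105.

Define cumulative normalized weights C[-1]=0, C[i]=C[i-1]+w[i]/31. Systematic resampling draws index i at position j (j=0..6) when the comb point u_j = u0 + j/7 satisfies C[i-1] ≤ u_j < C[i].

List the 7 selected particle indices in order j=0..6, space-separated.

0 0 2 2 3 6 6

C = [9/31, 10/31, 17/31, 21/31, 23/31, 23/31, 1]
j=0: u_0=8/105 ∈ [0, 9/31) → index 0
j=1: u_1=23/105 ∈ [0, 9/31) → index 0
j=2: u_2=38/105 ∈ [10/31, 17/31) → index 2
j=3: u_3=53/105 ∈ [10/31, 17/31) → index 2
j=4: u_4=68/105 ∈ [17/31, 21/31) → index 3
j=5: u_5=83/105 ∈ [23/31, 1) → index 6
j=6: u_6=14/15 ∈ [23/31, 1) → index 6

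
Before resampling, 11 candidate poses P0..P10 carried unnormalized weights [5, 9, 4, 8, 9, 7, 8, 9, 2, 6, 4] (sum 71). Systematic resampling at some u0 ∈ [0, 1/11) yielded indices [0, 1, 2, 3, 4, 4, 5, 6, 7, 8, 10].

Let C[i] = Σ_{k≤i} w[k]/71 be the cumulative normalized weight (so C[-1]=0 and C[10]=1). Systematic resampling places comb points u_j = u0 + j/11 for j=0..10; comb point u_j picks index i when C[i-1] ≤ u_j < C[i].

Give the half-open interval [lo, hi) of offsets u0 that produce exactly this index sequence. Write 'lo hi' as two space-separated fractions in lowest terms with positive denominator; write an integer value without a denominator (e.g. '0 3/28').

27/781 30/781

C = [5/71, 14/71, 18/71, 26/71, 35/71, 42/71, 50/71, 59/71, 61/71, 67/71, 1]
j=0 picked index 0: u0 ∈ [0, 5/71)
j=1 picked index 1: u0 ∈ [-16/781, 83/781)
j=2 picked index 2: u0 ∈ [12/781, 56/781)
j=3 picked index 3: u0 ∈ [-15/781, 73/781)
j=4 picked index 4: u0 ∈ [2/781, 101/781)
j=5 picked index 4: u0 ∈ [-69/781, 30/781)
j=6 picked index 5: u0 ∈ [-41/781, 36/781)
j=7 picked index 6: u0 ∈ [-35/781, 53/781)
j=8 picked index 7: u0 ∈ [-18/781, 81/781)
j=9 picked index 8: u0 ∈ [10/781, 32/781)
j=10 picked index 10: u0 ∈ [27/781, 1/11)
intersection: [27/781, 30/781)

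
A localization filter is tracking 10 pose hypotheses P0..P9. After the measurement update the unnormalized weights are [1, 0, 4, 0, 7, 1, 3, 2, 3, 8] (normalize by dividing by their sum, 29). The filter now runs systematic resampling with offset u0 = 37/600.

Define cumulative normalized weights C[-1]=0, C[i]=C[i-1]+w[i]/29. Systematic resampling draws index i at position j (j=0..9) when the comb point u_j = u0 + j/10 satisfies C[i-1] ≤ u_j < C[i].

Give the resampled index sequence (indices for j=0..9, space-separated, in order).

C = [1/29, 1/29, 5/29, 5/29, 12/29, 13/29, 16/29, 18/29, 21/29, 1]
j=0: u_0=37/600 ∈ [1/29, 5/29) → index 2
j=1: u_1=97/600 ∈ [1/29, 5/29) → index 2
j=2: u_2=157/600 ∈ [5/29, 12/29) → index 4
j=3: u_3=217/600 ∈ [5/29, 12/29) → index 4
j=4: u_4=277/600 ∈ [13/29, 16/29) → index 6
j=5: u_5=337/600 ∈ [16/29, 18/29) → index 7
j=6: u_6=397/600 ∈ [18/29, 21/29) → index 8
j=7: u_7=457/600 ∈ [21/29, 1) → index 9
j=8: u_8=517/600 ∈ [21/29, 1) → index 9
j=9: u_9=577/600 ∈ [21/29, 1) → index 9

2 2 4 4 6 7 8 9 9 9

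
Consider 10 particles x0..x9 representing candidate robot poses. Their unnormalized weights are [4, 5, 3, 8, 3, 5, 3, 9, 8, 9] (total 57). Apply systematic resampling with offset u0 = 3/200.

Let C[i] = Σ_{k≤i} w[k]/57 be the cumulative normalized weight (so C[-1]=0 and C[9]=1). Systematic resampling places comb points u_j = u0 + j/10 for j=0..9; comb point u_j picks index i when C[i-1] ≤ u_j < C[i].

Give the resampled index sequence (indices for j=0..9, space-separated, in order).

C = [4/57, 3/19, 4/19, 20/57, 23/57, 28/57, 31/57, 40/57, 16/19, 1]
j=0: u_0=3/200 ∈ [0, 4/57) → index 0
j=1: u_1=23/200 ∈ [4/57, 3/19) → index 1
j=2: u_2=43/200 ∈ [4/19, 20/57) → index 3
j=3: u_3=63/200 ∈ [4/19, 20/57) → index 3
j=4: u_4=83/200 ∈ [23/57, 28/57) → index 5
j=5: u_5=103/200 ∈ [28/57, 31/57) → index 6
j=6: u_6=123/200 ∈ [31/57, 40/57) → index 7
j=7: u_7=143/200 ∈ [40/57, 16/19) → index 8
j=8: u_8=163/200 ∈ [40/57, 16/19) → index 8
j=9: u_9=183/200 ∈ [16/19, 1) → index 9

0 1 3 3 5 6 7 8 8 9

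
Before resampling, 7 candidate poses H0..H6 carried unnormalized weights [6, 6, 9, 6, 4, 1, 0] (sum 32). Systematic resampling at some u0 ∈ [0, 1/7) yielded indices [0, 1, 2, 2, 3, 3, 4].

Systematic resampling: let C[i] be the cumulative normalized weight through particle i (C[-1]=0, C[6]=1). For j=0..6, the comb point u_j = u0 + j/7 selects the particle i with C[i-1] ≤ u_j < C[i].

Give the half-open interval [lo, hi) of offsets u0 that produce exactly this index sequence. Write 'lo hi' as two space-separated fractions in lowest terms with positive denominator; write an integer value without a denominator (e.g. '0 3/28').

5/56 25/224

C = [3/16, 3/8, 21/32, 27/32, 31/32, 1, 1]
j=0 picked index 0: u0 ∈ [0, 3/16)
j=1 picked index 1: u0 ∈ [5/112, 13/56)
j=2 picked index 2: u0 ∈ [5/56, 83/224)
j=3 picked index 2: u0 ∈ [-3/56, 51/224)
j=4 picked index 3: u0 ∈ [19/224, 61/224)
j=5 picked index 3: u0 ∈ [-13/224, 29/224)
j=6 picked index 4: u0 ∈ [-3/224, 25/224)
intersection: [5/56, 25/224)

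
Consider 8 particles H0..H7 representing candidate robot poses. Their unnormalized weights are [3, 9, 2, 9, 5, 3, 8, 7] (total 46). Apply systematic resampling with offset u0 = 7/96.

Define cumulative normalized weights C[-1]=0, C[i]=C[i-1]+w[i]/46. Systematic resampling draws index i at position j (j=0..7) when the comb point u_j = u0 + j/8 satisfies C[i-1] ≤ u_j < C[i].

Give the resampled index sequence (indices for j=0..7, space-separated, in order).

C = [3/46, 6/23, 7/23, 1/2, 14/23, 31/46, 39/46, 1]
j=0: u_0=7/96 ∈ [3/46, 6/23) → index 1
j=1: u_1=19/96 ∈ [3/46, 6/23) → index 1
j=2: u_2=31/96 ∈ [7/23, 1/2) → index 3
j=3: u_3=43/96 ∈ [7/23, 1/2) → index 3
j=4: u_4=55/96 ∈ [1/2, 14/23) → index 4
j=5: u_5=67/96 ∈ [31/46, 39/46) → index 6
j=6: u_6=79/96 ∈ [31/46, 39/46) → index 6
j=7: u_7=91/96 ∈ [39/46, 1) → index 7

1 1 3 3 4 6 6 7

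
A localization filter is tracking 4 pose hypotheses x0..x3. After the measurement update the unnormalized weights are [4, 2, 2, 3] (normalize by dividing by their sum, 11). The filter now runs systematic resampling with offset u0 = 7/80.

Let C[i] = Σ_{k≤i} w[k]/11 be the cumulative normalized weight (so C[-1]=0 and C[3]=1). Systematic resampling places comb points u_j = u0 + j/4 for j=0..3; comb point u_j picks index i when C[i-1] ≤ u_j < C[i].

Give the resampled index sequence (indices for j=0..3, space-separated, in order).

0 0 2 3

C = [4/11, 6/11, 8/11, 1]
j=0: u_0=7/80 ∈ [0, 4/11) → index 0
j=1: u_1=27/80 ∈ [0, 4/11) → index 0
j=2: u_2=47/80 ∈ [6/11, 8/11) → index 2
j=3: u_3=67/80 ∈ [8/11, 1) → index 3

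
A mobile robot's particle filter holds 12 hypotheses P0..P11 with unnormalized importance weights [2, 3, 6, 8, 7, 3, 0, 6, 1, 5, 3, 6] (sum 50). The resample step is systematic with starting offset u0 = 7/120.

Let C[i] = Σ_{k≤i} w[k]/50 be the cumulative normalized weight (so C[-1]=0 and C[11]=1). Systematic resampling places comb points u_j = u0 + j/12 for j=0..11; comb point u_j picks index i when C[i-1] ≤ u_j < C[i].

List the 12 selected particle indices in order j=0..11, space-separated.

1 2 3 3 4 4 5 7 9 9 11 11

C = [1/25, 1/10, 11/50, 19/50, 13/25, 29/50, 29/50, 7/10, 18/25, 41/50, 22/25, 1]
j=0: u_0=7/120 ∈ [1/25, 1/10) → index 1
j=1: u_1=17/120 ∈ [1/10, 11/50) → index 2
j=2: u_2=9/40 ∈ [11/50, 19/50) → index 3
j=3: u_3=37/120 ∈ [11/50, 19/50) → index 3
j=4: u_4=47/120 ∈ [19/50, 13/25) → index 4
j=5: u_5=19/40 ∈ [19/50, 13/25) → index 4
j=6: u_6=67/120 ∈ [13/25, 29/50) → index 5
j=7: u_7=77/120 ∈ [29/50, 7/10) → index 7
j=8: u_8=29/40 ∈ [18/25, 41/50) → index 9
j=9: u_9=97/120 ∈ [18/25, 41/50) → index 9
j=10: u_10=107/120 ∈ [22/25, 1) → index 11
j=11: u_11=39/40 ∈ [22/25, 1) → index 11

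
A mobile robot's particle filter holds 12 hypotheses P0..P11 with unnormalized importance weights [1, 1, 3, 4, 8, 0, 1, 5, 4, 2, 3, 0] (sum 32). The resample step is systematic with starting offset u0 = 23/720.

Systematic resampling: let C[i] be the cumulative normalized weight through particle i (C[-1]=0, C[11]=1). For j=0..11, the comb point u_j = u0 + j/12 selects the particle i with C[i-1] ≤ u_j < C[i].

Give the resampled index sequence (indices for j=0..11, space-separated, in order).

1 2 3 4 4 4 6 7 7 8 9 10

C = [1/32, 1/16, 5/32, 9/32, 17/32, 17/32, 9/16, 23/32, 27/32, 29/32, 1, 1]
j=0: u_0=23/720 ∈ [1/32, 1/16) → index 1
j=1: u_1=83/720 ∈ [1/16, 5/32) → index 2
j=2: u_2=143/720 ∈ [5/32, 9/32) → index 3
j=3: u_3=203/720 ∈ [9/32, 17/32) → index 4
j=4: u_4=263/720 ∈ [9/32, 17/32) → index 4
j=5: u_5=323/720 ∈ [9/32, 17/32) → index 4
j=6: u_6=383/720 ∈ [17/32, 9/16) → index 6
j=7: u_7=443/720 ∈ [9/16, 23/32) → index 7
j=8: u_8=503/720 ∈ [9/16, 23/32) → index 7
j=9: u_9=563/720 ∈ [23/32, 27/32) → index 8
j=10: u_10=623/720 ∈ [27/32, 29/32) → index 9
j=11: u_11=683/720 ∈ [29/32, 1) → index 10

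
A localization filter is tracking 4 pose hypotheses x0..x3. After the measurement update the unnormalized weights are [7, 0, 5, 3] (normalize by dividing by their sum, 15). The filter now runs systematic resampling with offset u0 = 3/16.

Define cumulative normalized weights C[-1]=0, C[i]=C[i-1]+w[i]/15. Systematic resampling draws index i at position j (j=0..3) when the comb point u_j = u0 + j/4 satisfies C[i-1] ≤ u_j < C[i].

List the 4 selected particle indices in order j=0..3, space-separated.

C = [7/15, 7/15, 4/5, 1]
j=0: u_0=3/16 ∈ [0, 7/15) → index 0
j=1: u_1=7/16 ∈ [0, 7/15) → index 0
j=2: u_2=11/16 ∈ [7/15, 4/5) → index 2
j=3: u_3=15/16 ∈ [4/5, 1) → index 3

0 0 2 3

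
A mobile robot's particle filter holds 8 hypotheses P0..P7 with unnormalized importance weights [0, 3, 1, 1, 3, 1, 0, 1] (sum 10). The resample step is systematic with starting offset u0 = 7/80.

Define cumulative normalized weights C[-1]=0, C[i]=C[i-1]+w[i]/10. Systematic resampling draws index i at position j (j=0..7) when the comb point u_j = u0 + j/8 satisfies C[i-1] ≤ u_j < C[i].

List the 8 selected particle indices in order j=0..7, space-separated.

C = [0, 3/10, 2/5, 1/2, 4/5, 9/10, 9/10, 1]
j=0: u_0=7/80 ∈ [0, 3/10) → index 1
j=1: u_1=17/80 ∈ [0, 3/10) → index 1
j=2: u_2=27/80 ∈ [3/10, 2/5) → index 2
j=3: u_3=37/80 ∈ [2/5, 1/2) → index 3
j=4: u_4=47/80 ∈ [1/2, 4/5) → index 4
j=5: u_5=57/80 ∈ [1/2, 4/5) → index 4
j=6: u_6=67/80 ∈ [4/5, 9/10) → index 5
j=7: u_7=77/80 ∈ [9/10, 1) → index 7

1 1 2 3 4 4 5 7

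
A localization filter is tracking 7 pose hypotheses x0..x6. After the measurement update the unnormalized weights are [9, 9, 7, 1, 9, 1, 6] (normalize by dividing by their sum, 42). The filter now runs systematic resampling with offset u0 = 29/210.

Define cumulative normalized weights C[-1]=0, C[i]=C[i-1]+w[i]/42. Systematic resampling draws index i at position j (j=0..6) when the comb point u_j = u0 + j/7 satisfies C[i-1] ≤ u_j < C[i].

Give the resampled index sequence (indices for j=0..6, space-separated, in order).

C = [3/14, 3/7, 25/42, 13/21, 5/6, 6/7, 1]
j=0: u_0=29/210 ∈ [0, 3/14) → index 0
j=1: u_1=59/210 ∈ [3/14, 3/7) → index 1
j=2: u_2=89/210 ∈ [3/14, 3/7) → index 1
j=3: u_3=17/30 ∈ [3/7, 25/42) → index 2
j=4: u_4=149/210 ∈ [13/21, 5/6) → index 4
j=5: u_5=179/210 ∈ [5/6, 6/7) → index 5
j=6: u_6=209/210 ∈ [6/7, 1) → index 6

0 1 1 2 4 5 6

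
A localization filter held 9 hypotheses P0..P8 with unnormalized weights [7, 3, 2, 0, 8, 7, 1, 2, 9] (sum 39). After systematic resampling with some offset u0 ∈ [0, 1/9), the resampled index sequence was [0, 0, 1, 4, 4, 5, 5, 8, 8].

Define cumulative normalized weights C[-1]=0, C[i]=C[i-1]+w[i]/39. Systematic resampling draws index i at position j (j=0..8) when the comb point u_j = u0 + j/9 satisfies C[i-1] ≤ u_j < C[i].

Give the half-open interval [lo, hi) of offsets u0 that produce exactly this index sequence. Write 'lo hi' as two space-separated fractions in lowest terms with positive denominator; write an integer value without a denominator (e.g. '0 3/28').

C = [7/39, 10/39, 4/13, 4/13, 20/39, 9/13, 28/39, 10/13, 1]
j=0 picked index 0: u0 ∈ [0, 7/39)
j=1 picked index 0: u0 ∈ [-1/9, 8/117)
j=2 picked index 1: u0 ∈ [-5/117, 4/117)
j=3 picked index 4: u0 ∈ [-1/39, 7/39)
j=4 picked index 4: u0 ∈ [-16/117, 8/117)
j=5 picked index 5: u0 ∈ [-5/117, 16/117)
j=6 picked index 5: u0 ∈ [-2/13, 1/39)
j=7 picked index 8: u0 ∈ [-1/117, 2/9)
j=8 picked index 8: u0 ∈ [-14/117, 1/9)
intersection: [0, 1/39)

0 1/39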